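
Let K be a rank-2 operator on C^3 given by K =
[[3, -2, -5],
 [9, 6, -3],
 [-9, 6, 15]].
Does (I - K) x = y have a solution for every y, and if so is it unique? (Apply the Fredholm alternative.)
(I - K) is invertible (det(I - K) = 121 ≠ 0), so for every y in C^3 the equation (I - K) x = y has a unique solution.

K has rank 2 and factors as K = U V^T = u1 v1^T + u2 v2^T with u1 = (1, -1, -3), v1 = (0, -3, -3), u2 = (1, 3, -3), v2 = (3, 1, -2) (multiplying out reproduces the displayed K). The nonzero eigenvalues of U V^T coincide with those of the 2 x 2 matrix G = V^T U = [[v1·u1, v1·u2], [v2·u1, v2·u2]] = [[12, 0], [8, 12]], and by the Sylvester determinant identity det(I_3 - U V^T) = det(I_2 - V^T U) = det([[-11, 0], [-8, -11]]) = (-11)(-11) - (0)(-8) = 121. (Direct check: I - K =
[[-2, 2, 5],
 [-9, -5, 3],
 [9, -6, -14]]
has determinant 121.) The finite-dimensional Fredholm alternative says: either (I - K) is invertible, or ker(I - K) ≠ {0} and then range(I - K) = ker((I - K)^*)^⊥, with dim ker(I - K) = dim ker((I - K)^*). Since det(I - K) ≠ 0, 1 is not an eigenvalue of K and ker(I - K) = {0}, so we are in the first case: for every y there is a unique x = (I - K)^(-1) y. (Explicitly, by the Woodbury identity, (I - U V^T)^(-1) = I + U (I_2 - G)^(-1) V^T.)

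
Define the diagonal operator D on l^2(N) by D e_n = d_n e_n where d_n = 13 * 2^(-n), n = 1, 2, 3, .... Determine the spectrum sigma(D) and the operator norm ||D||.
sigma(D) = {13 * 2^(-n) : n ≥ 1} ∪ {0}; ||D|| = 13/2

A bounded diagonal operator on l^2 with diagonal entries d_n has spectrum equal to the closure of {d_n : n ≥ 1}: every d_n is an eigenvalue (with eigenvector e_n), so {d_n} ⊂ sigma(D); the spectrum is closed, so its closure is too; and for lambda not in the closure, (D - lambda I) has bounded inverse (the diagonal entries 1/(d_n - lambda) are bounded). For our sequence d_n = 13 * 2^(-n), n = 1, 2, 3, ...:
  - {d_n} = {13 * 2^(-n) : n ≥ 1}; the only limit point is 0
  - closure = {13 * 2^(-n) : n ≥ 1} ∪ {0}
For the norm: a diagonal operator has ||D|| = sup_n |d_n|. Here d_n = 13 * 2^(-n) is positive and decreasing, so sup_n |d_n| = d_1 = 13/2. So ||D|| = 13/2.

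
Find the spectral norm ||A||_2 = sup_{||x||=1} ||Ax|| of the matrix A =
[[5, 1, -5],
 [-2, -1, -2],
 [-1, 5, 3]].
||A||_2 ≈ 7.7646 (= sqrt(largest eigenvalue of A^T A))

||A||_2 = sigma_max(A) = sqrt(lambda_max(A^T A)). Form the symmetric matrix M = A^T A =
[[30, 2, -24],
 [2, 27, 12],
 [-24, 12, 38]].
Its characteristic polynomial (trace, sum of principal 2x2 minors, determinant of M give the coefficients) is
  p(λ) = det(λ I - M) = λ^3 - 95λ^2 + 2252λ - 9604.
No integer candidate from the rational root theorem (±divisors of 9604) is a root, so the roots are irrational. The cubic discriminant is Δ = 1643139216 > 0, so there are three distinct real roots. p(5) = -594 and p(6) = 704 have opposite signs, so a root lies in (5, 6); Newton's method refines it to λ ≈ 5.4427. p(29) = 198 and p(30) = -544 have opposite signs, so a root lies in (29, 30); Newton's method refines it to λ ≈ 29.2686. p(60) = -484 and p(61) = 1254 have opposite signs, so a root lies in (60, 61); Newton's method refines it to λ ≈ 60.2887. Check (Vieta): the three roots sum to 95, matching tr M = 95.
So the eigenvalues of A^T A are ≈ 5.4427, 29.2686, 60.2887 (all ≥ 0, as they must be for A^T A). The largest is λ_max ≈ 60.2887, hence ||A||_2 = sqrt(λ_max) ≈ 7.7646.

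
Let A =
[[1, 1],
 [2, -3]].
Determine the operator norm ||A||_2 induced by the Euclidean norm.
||A||_2 = sqrt((15 + sqrt(125))/2) ≈ 3.618 (= sqrt(largest eigenvalue of A^T A))

||A||_2 = sigma_max(A) = sqrt(lambda_max(A^T A)). Form the symmetric matrix M = A^T A =
[[5, -5],
 [-5, 10]].
Its characteristic polynomial (trace, determinant of M give the coefficients) is
  p(λ) = det(λ I - M) = λ^2 - 15λ + 25.
For λ^2 - 15λ + 25 the discriminant is 125. It is nonnegative but not a perfect square, so the roots are real and irrational: λ = (15 ± sqrt(125))/2 ≈ 13.0902, 1.9098.
So the eigenvalues of A^T A are ≈ 1.9098, 13.0902 (all ≥ 0, as they must be for A^T A). The largest is λ_max = (15 + sqrt(125))/2 ≈ 13.0902, hence ||A||_2 = sqrt(λ_max) = sqrt((15 + sqrt(125))/2) ≈ 3.618.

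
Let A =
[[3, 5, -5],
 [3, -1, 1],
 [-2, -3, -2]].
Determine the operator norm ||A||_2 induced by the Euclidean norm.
||A||_2 = sqrt((69 + sqrt(2961))/2) ≈ 7.8554 (= sqrt(largest eigenvalue of A^T A))

||A||_2 = sigma_max(A) = sqrt(lambda_max(A^T A)). Form the symmetric matrix M = A^T A =
[[22, 18, -8],
 [18, 35, -20],
 [-8, -20, 30]].
Its characteristic polynomial (trace, sum of principal 2x2 minors, determinant of M give the coefficients) is
  p(λ) = det(λ I - M) = λ^3 - 87λ^2 + 1692λ - 8100.
By the rational root theorem any rational root is an integer divisor of 8100. Testing λ = 18: p(18) = 5832 - 28188 + 30456 - 8100 = 0, so λ = 18 is a root. Dividing out (λ - 18) leaves p(λ) = (λ - 18)(λ^2 - 69λ + 450). For λ^2 - 69λ + 450 the discriminant is 2961. It is nonnegative but not a perfect square, so the roots are real and irrational: λ = (69 ± sqrt(2961))/2 ≈ 61.7075, 7.2925.
So the eigenvalues of A^T A are ≈ 7.2925, 18, 61.7075 (all ≥ 0, as they must be for A^T A). The largest is λ_max = (69 + sqrt(2961))/2 ≈ 61.7075, hence ||A||_2 = sqrt(λ_max) = sqrt((69 + sqrt(2961))/2) ≈ 7.8554.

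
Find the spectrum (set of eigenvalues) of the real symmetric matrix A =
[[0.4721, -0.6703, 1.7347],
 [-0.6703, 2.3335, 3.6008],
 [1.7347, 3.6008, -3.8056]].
sigma(A) ≈ {-6, 1, 4}

A is real symmetric, so its spectrum consists of real eigenvalues. Expanding the characteristic polynomial of the displayed matrix gives
  det(λ I - A) = p(λ) = λ^3 + (1)λ^2 + (-26)λ + (24).
Solving p(λ) = 0 yields eigenvalues ≈ -6, 1, 4. (A is shown rounded to 4 decimals, so these recover the underlying integer eigenvalues to within that precision.)
Verification: the trace of A = -1 equals the sum of eigenvalues -1, and det(A) ≈ -23.9994 matches the eigenvalue product -24.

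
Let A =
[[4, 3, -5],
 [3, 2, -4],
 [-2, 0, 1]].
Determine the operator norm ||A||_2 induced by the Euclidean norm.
||A||_2 ≈ 9.0774 (= sqrt(largest eigenvalue of A^T A))

||A||_2 = sigma_max(A) = sqrt(lambda_max(A^T A)). Form the symmetric matrix M = A^T A =
[[29, 18, -34],
 [18, 13, -23],
 [-34, -23, 42]].
Its characteristic polynomial (trace, sum of principal 2x2 minors, determinant of M give the coefficients) is
  p(λ) = det(λ I - M) = λ^3 - 84λ^2 + 132λ - 9.
No integer candidate from the rational root theorem (±divisors of 9) is a root, so the roots are irrational. The cubic discriminant is Δ = 94200597 > 0, so there are three distinct real roots. p(0) = -9 and p(1) = 40 have opposite signs, so a root lies in (0, 1); Newton's method refines it to λ ≈ 0.0714. p(1) = 40 and p(2) = -73 have opposite signs, so a root lies in (1, 2); Newton's method refines it to λ ≈ 1.5292. p(82) = -2633 and p(83) = 4058 have opposite signs, so a root lies in (82, 83); Newton's method refines it to λ ≈ 82.3994. Check (Vieta): the three roots sum to 84, matching tr M = 84.
So the eigenvalues of A^T A are ≈ 0.0714, 1.5292, 82.3994 (all ≥ 0, as they must be for A^T A). The largest is λ_max ≈ 82.3994, hence ||A||_2 = sqrt(λ_max) ≈ 9.0774.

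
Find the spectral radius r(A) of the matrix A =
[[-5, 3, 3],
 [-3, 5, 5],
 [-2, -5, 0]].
r(A) ≈ 5.0132

The eigenvalues of A are the roots of its characteristic polynomial. With M = A (coefficients from the trace, the sum of principal 2x2 minors, and det A):
  p(λ) = det(λ I - M) = λ^3 + 15λ + 80.
No integer candidate from the rational root theorem (±divisors of 80) is a root, so the roots are irrational. The cubic discriminant is Δ = -186300 < 0, so there is one real root and a complex-conjugate pair. p(-4) = -44 and p(-3) = 8 have opposite signs, so a root lies in (-4, -3); Newton's method refines it to λ ≈ -3.1831. Dividing out (λ - (-3.1831)) leaves approximately λ^2 - 3.1831λ + 25.1324. For λ^2 - 3.1831λ + 25.1324 the discriminant is -90.3972. It is negative, so the remaining roots are the complex-conjugate pair λ ≈ 1.5916 ± 4.7539i. Their product equals the constant term, so |λ|^2 ≈ 25.1324 and |λ| ≈ 5.0132.
Thus the eigenvalues (to 4 decimals) are -3.1831 (modulus 3.1831); 1.5916 ± 4.7539i (modulus 5.0132). The spectral radius is the largest modulus: r(A) ≈ 5.0132. (Cross-check: r(A) ≤ ||A||_2 ≈ 10.0564; equality holds whenever A is normal, though it can also hold for some non-normal A.)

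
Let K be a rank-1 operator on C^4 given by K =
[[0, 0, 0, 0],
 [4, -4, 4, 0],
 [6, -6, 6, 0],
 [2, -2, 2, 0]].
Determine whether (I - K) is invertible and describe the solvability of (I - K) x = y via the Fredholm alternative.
(I - K) is invertible (det(I - K) = -1 ≠ 0), so for every y in C^4 the equation (I - K) x = y has a unique solution.

K has rank 1, so it is an outer product K = u v^T: every row of K is a multiple of one row vector. Reading off the entries, u = (0, -2, -3, -1) and v = (-2, 2, -2, 0) (row i of K equals u_i·v^T). A rank-one matrix u v^T satisfies K u = u (v·u) and kills the (3)-dimensional subspace v^⊥, so its characteristic polynomial is lambda^3 (lambda - v·u) with v·u = tr K = 2. Hence the eigenvalues of I - K are 1 (multiplicity 3) and 1 - (2) = -1, so det(I - K) = -1. (Direct check: I - K =
[[1, 0, 0, 0],
 [-4, 5, -4, 0],
 [-6, 6, -5, 0],
 [-2, 2, -2, 1]]
has determinant -1.) The finite-dimensional Fredholm alternative says: either (I - K) is invertible, or ker(I - K) ≠ {0} and then range(I - K) = ker((I - K)^*)^⊥, with dim ker(I - K) = dim ker((I - K)^*). Since det(I - K) ≠ 0, 1 is not an eigenvalue of K and ker(I - K) = {0}, so we are in the first case: for every y there is a unique x = (I - K)^(-1) y. Explicitly, by the Sherman–Morrison formula, (I - u v^T)^(-1) = I + u v^T/(1 - v·u), i.e. (I - K)^(-1) = I - K.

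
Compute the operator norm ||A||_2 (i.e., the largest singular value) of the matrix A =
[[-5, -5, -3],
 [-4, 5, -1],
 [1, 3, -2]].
||A||_2 ≈ 8.0323 (= sqrt(largest eigenvalue of A^T A))

||A||_2 = sigma_max(A) = sqrt(lambda_max(A^T A)). Form the symmetric matrix M = A^T A =
[[42, 8, 17],
 [8, 59, 4],
 [17, 4, 14]].
Its characteristic polynomial (trace, sum of principal 2x2 minors, determinant of M give the coefficients) is
  p(λ) = det(λ I - M) = λ^3 - 115λ^2 + 3523λ - 17161.
No integer candidate from the rational root theorem (±divisors of 17161) is a root, so the roots are irrational. The cubic discriminant is Δ = 2037243200 > 0, so there are three distinct real roots. p(5) = -2296 and p(6) = 53 have opposite signs, so a root lies in (5, 6); Newton's method refines it to λ ≈ 5.9765. p(44) = 395 and p(45) = -376 have opposite signs, so a root lies in (44, 45); Newton's method refines it to λ ≈ 44.5063. p(64) = -585 and p(65) = 584 have opposite signs, so a root lies in (64, 65); Newton's method refines it to λ ≈ 64.5172. Check (Vieta): the three roots sum to 115, matching tr M = 115.
So the eigenvalues of A^T A are ≈ 5.9765, 44.5063, 64.5172 (all ≥ 0, as they must be for A^T A). The largest is λ_max ≈ 64.5172, hence ||A||_2 = sqrt(λ_max) ≈ 8.0323.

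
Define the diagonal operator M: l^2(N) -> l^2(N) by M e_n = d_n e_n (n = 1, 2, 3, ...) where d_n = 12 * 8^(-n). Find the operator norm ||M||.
||M|| = 3/2 (attained at n = 1)

For M diagonal, ||M|| = sup_n |d_n|. The sequence d_n = 12 * 8^(-n) is positive and strictly decreasing (ratio 8^(-1) < 1), so the supremum is d_1 = 12/8 = 3/2. Hence ||M|| = 3/2.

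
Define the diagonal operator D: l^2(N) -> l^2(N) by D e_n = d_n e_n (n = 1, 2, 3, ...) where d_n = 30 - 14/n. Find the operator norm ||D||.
||D|| = 30

For a diagonal operator on l^2 with entries d_n, ||D|| = sup_n |d_n|. Here d_1 = 16, d_2 = 23, ..., and d_n = 30 - 14/n increases monotonically toward 30. All terms lie in [16, 30), so |d_n| = d_n and the supremum is the limit 30, which is not attained by any individual d_n. Hence ||D|| = 30.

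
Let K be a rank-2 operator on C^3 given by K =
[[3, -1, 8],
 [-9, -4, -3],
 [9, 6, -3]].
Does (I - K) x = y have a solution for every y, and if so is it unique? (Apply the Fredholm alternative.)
(I - K) is invertible (det(I - K) = -67 ≠ 0), so for every y in C^3 the equation (I - K) x = y has a unique solution.

K has rank 2 and factors as K = U V^T = u1 v1^T + u2 v2^T with u1 = (2, 1, -3), v1 = (0, -1, 3), u2 = (1, -3, 3), v2 = (3, 1, 2) (multiplying out reproduces the displayed K). The nonzero eigenvalues of U V^T coincide with those of the 2 x 2 matrix G = V^T U = [[v1·u1, v1·u2], [v2·u1, v2·u2]] = [[-10, 12], [1, 6]], and by the Sylvester determinant identity det(I_3 - U V^T) = det(I_2 - V^T U) = det([[11, -12], [-1, -5]]) = (11)(-5) - (-12)(-1) = -67. (Direct check: I - K =
[[-2, 1, -8],
 [9, 5, 3],
 [-9, -6, 4]]
has determinant -67.) The finite-dimensional Fredholm alternative says: either (I - K) is invertible, or ker(I - K) ≠ {0} and then range(I - K) = ker((I - K)^*)^⊥, with dim ker(I - K) = dim ker((I - K)^*). Since det(I - K) ≠ 0, 1 is not an eigenvalue of K and ker(I - K) = {0}, so we are in the first case: for every y there is a unique x = (I - K)^(-1) y. (Explicitly, by the Woodbury identity, (I - U V^T)^(-1) = I + U (I_2 - G)^(-1) V^T.)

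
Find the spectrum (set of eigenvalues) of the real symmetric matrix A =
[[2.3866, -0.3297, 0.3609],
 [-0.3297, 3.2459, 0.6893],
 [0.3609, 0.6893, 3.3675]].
sigma(A) ≈ {2, 3, 4}

A is real symmetric, so its spectrum consists of real eigenvalues. Expanding the characteristic polynomial of the displayed matrix gives
  det(λ I - A) = p(λ) = λ^3 + (-9)λ^2 + (26)λ + (-24).
Solving p(λ) = 0 yields eigenvalues ≈ 2, 3, 4. (A is shown rounded to 4 decimals, so these recover the underlying integer eigenvalues to within that precision.)
Verification: the trace of A = 9 equals the sum of eigenvalues 9, and det(A) ≈ 24.0001 matches the eigenvalue product 24.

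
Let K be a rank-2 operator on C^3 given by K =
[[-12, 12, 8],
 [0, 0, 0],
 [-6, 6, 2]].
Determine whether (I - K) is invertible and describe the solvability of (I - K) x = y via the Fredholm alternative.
(I - K) is invertible (det(I - K) = 35 ≠ 0), so for every y in C^3 the equation (I - K) x = y has a unique solution.

K has rank 2 and factors as K = U V^T = u1 v1^T + u2 v2^T with u1 = (1, 0, 1), v1 = (-3, 3, -1), u2 = (3, 0, 1), v2 = (-3, 3, 3) (multiplying out reproduces the displayed K). The nonzero eigenvalues of U V^T coincide with those of the 2 x 2 matrix G = V^T U = [[v1·u1, v1·u2], [v2·u1, v2·u2]] = [[-4, -10], [0, -6]], and by the Sylvester determinant identity det(I_3 - U V^T) = det(I_2 - V^T U) = det([[5, 10], [0, 7]]) = (5)(7) - (10)(0) = 35. (Direct check: I - K =
[[13, -12, -8],
 [0, 1, 0],
 [6, -6, -1]]
has determinant 35.) The finite-dimensional Fredholm alternative says: either (I - K) is invertible, or ker(I - K) ≠ {0} and then range(I - K) = ker((I - K)^*)^⊥, with dim ker(I - K) = dim ker((I - K)^*). Since det(I - K) ≠ 0, 1 is not an eigenvalue of K and ker(I - K) = {0}, so we are in the first case: for every y there is a unique x = (I - K)^(-1) y. (Explicitly, by the Woodbury identity, (I - U V^T)^(-1) = I + U (I_2 - G)^(-1) V^T.)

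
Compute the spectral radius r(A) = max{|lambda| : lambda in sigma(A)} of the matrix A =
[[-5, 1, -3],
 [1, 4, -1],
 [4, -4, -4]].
r(A) ≈ 5.9088

The eigenvalues of A are the roots of its characteristic polynomial. With M = A (coefficients from the trace, the sum of principal 2x2 minors, and det A):
  p(λ) = det(λ I - M) = λ^3 + 5λ^2 - 9λ - 160.
No integer candidate from the rational root theorem (±divisors of 160) is a root, so the roots are irrational. The cubic discriminant is Δ = -476659 < 0, so there is one real root and a complex-conjugate pair. p(4) = -52 and p(5) = 45 have opposite signs, so a root lies in (4, 5); Newton's method refines it to λ ≈ 4.5827. Dividing out (λ - (4.5827)) leaves approximately λ^2 + 9.5827λ + 34.9142. For λ^2 + 9.5827λ + 34.9142 the discriminant is -47.8292. It is negative, so the remaining roots are the complex-conjugate pair λ ≈ -4.7913 ± 3.4579i. Their product equals the constant term, so |λ|^2 ≈ 34.9142 and |λ| ≈ 5.9088.
Thus the eigenvalues (to 4 decimals) are 4.5827 (modulus 4.5827); -4.7913 ± 3.4579i (modulus 5.9088). The spectral radius is the largest modulus: r(A) ≈ 5.9088. (Cross-check: r(A) ≤ ||A||_2 ≈ 7.5342; equality holds whenever A is normal, though it can also hold for some non-normal A.)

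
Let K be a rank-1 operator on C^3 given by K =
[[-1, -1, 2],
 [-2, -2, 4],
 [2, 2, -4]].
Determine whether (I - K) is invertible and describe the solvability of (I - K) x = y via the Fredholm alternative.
(I - K) is invertible (det(I - K) = 8 ≠ 0), so for every y in C^3 the equation (I - K) x = y has a unique solution.

K has rank 1, so it is an outer product K = u v^T: every row of K is a multiple of one row vector. Reading off the entries, u = (-1, -2, 2) and v = (1, 1, -2) (row i of K equals u_i·v^T). A rank-one matrix u v^T satisfies K u = u (v·u) and kills the (2)-dimensional subspace v^⊥, so its characteristic polynomial is lambda^2 (lambda - v·u) with v·u = tr K = -7. Hence the eigenvalues of I - K are 1 (multiplicity 2) and 1 - (-7) = 8, so det(I - K) = 8. (Direct check: I - K =
[[2, 1, -2],
 [2, 3, -4],
 [-2, -2, 5]]
has determinant 8.) The finite-dimensional Fredholm alternative says: either (I - K) is invertible, or ker(I - K) ≠ {0} and then range(I - K) = ker((I - K)^*)^⊥, with dim ker(I - K) = dim ker((I - K)^*). Since det(I - K) ≠ 0, 1 is not an eigenvalue of K and ker(I - K) = {0}, so we are in the first case: for every y there is a unique x = (I - K)^(-1) y. Explicitly, by the Sherman–Morrison formula, (I - u v^T)^(-1) = I + u v^T/(1 - v·u), i.e. (I - K)^(-1) = I + K/(8).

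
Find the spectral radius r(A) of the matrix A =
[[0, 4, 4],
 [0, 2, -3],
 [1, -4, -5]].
r(A) ≈ 7.0747

The eigenvalues of A are the roots of its characteristic polynomial. With M = A (coefficients from the trace, the sum of principal 2x2 minors, and det A):
  p(λ) = det(λ I - M) = λ^3 + 3λ^2 - 26λ + 20.
No integer candidate from the rational root theorem (±divisors of 20) is a root, so the roots are irrational. The cubic discriminant is Δ = 35348 > 0, so there are three distinct real roots. p(-8) = -92 and p(-7) = 6 have opposite signs, so a root lies in (-8, -7); Newton's method refines it to λ ≈ -7.0747. p(0) = 20 and p(1) = -2 have opposite signs, so a root lies in (0, 1); Newton's method refines it to λ ≈ 0.8868. p(3) = -4 and p(4) = 28 have opposite signs, so a root lies in (3, 4); Newton's method refines it to λ ≈ 3.1879. Check (Vieta): the three roots sum to -3, matching tr M = -3.
Thus the eigenvalues (to 4 decimals) are -7.0747 (modulus 7.0747); 0.8868 (modulus 0.8868); 3.1879 (modulus 3.1879). The spectral radius is the largest modulus: r(A) ≈ 7.0747. (Cross-check: r(A) ≤ ||A||_2 ≈ 8.6235; equality holds whenever A is normal, though it can also hold for some non-normal A.)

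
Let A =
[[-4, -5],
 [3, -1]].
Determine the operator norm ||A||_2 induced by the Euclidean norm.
||A||_2 = sqrt((51 + sqrt(1157))/2) ≈ 6.5198 (= sqrt(largest eigenvalue of A^T A))

||A||_2 = sigma_max(A) = sqrt(lambda_max(A^T A)). Form the symmetric matrix M = A^T A =
[[25, 17],
 [17, 26]].
Its characteristic polynomial (trace, determinant of M give the coefficients) is
  p(λ) = det(λ I - M) = λ^2 - 51λ + 361.
For λ^2 - 51λ + 361 the discriminant is 1157. It is nonnegative but not a perfect square, so the roots are real and irrational: λ = (51 ± sqrt(1157))/2 ≈ 42.5074, 8.4926.
So the eigenvalues of A^T A are ≈ 8.4926, 42.5074 (all ≥ 0, as they must be for A^T A). The largest is λ_max = (51 + sqrt(1157))/2 ≈ 42.5074, hence ||A||_2 = sqrt(λ_max) = sqrt((51 + sqrt(1157))/2) ≈ 6.5198.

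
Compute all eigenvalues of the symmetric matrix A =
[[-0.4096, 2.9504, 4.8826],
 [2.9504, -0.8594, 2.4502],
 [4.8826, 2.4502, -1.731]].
sigma(A) ≈ {-6, -3, 6}

A is real symmetric, so its spectrum consists of real eigenvalues. Expanding the characteristic polynomial of the displayed matrix gives
  det(λ I - A) = p(λ) = λ^3 + (3)λ^2 + (-36)λ + (-108).
Solving p(λ) = 0 yields eigenvalues ≈ -6, -3, 6. (A is shown rounded to 4 decimals, so these recover the underlying integer eigenvalues to within that precision.)
Verification: the trace of A = -3 equals the sum of eigenvalues -3, and det(A) ≈ 107.9990 matches the eigenvalue product 108.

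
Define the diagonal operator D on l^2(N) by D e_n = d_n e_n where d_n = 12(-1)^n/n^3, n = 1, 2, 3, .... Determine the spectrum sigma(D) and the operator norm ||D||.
sigma(D) = {12(-1)^n/n^3 : n ≥ 1} ∪ {0}; ||D|| = 12

A bounded diagonal operator on l^2 with diagonal entries d_n has spectrum equal to the closure of {d_n : n ≥ 1}: every d_n is an eigenvalue (with eigenvector e_n), so {d_n} ⊂ sigma(D); the spectrum is closed, so its closure is too; and for lambda not in the closure, (D - lambda I) has bounded inverse (the diagonal entries 1/(d_n - lambda) are bounded). For our sequence d_n = 12(-1)^n/n^3, n = 1, 2, 3, ...:
  - {d_n} = {12(-1)^n/n^3 : n ≥ 1}; the only limit point is 0
  - closure = {12(-1)^n/n^3 : n ≥ 1} ∪ {0}
For the norm: a diagonal operator has ||D|| = sup_n |d_n|. Here |d_n| = 12/n^3 is decreasing, so sup_n |d_n| = |d_1| = 12. So ||D|| = 12.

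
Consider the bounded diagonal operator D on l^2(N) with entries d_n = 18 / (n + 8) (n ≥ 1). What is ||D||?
||D|| = 2 (attained at n = 1)

For D diagonal, ||D|| = sup_n |d_n| = sup_n 18/(n + 8). This is positive and strictly decreasing in n, so the supremum is attained at n = 1: d_1 = 18/(1 + 8) = 2. Hence ||D|| = 2.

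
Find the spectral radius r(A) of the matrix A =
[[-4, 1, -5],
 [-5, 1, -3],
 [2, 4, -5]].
r(A) ≈ 6.9063

The eigenvalues of A are the roots of its characteristic polynomial. With M = A (coefficients from the trace, the sum of principal 2x2 minors, and det A):
  p(λ) = det(λ I - M) = λ^3 + 8λ^2 + 38λ - 51.
No integer candidate from the rational root theorem (±divisors of 51) is a root, so the roots are irrational. The cubic discriminant is Δ = -371923 < 0, so there is one real root and a complex-conjugate pair. p(1) = -4 and p(2) = 65 have opposite signs, so a root lies in (1, 2); Newton's method refines it to λ ≈ 1.0692. Dividing out (λ - (1.0692)) leaves approximately λ^2 + 9.0692λ + 47.6972. For λ^2 + 9.0692λ + 47.6972 the discriminant is -108.5378. It is negative, so the remaining roots are the complex-conjugate pair λ ≈ -4.5346 ± 5.2091i. Their product equals the constant term, so |λ|^2 ≈ 47.6972 and |λ| ≈ 6.9063.
Thus the eigenvalues (to 4 decimals) are 1.0692 (modulus 1.0692); -4.5346 ± 5.2091i (modulus 6.9063). The spectral radius is the largest modulus: r(A) ≈ 6.9063. (Cross-check: r(A) ≤ ||A||_2 ≈ 9.2835; equality holds whenever A is normal, though it can also hold for some non-normal A.)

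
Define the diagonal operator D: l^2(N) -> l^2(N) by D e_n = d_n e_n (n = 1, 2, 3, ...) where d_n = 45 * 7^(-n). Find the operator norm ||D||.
||D|| = 45/7 (attained at n = 1)

For D diagonal, ||D|| = sup_n |d_n|. The sequence d_n = 45 * 7^(-n) is positive and strictly decreasing (ratio 7^(-1) < 1), so the supremum is d_1 = 45/7. Hence ||D|| = 45/7.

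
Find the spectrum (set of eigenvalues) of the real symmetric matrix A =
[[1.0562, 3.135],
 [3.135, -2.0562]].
sigma(A) ≈ {-4, 3}

A is real symmetric, so its spectrum consists of real eigenvalues. Expanding the characteristic polynomial of the displayed matrix gives
  det(λ I - A) = p(λ) = λ^2 + (1)λ + (-12).
Solving p(λ) = 0 yields eigenvalues ≈ -4, 3. (A is shown rounded to 4 decimals, so these recover the underlying integer eigenvalues to within that precision.)
Verification: the trace of A = -1 equals the sum of eigenvalues -1, and det(A) ≈ -12.0000 matches the eigenvalue product -12.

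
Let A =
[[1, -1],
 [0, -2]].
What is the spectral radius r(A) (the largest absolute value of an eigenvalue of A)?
r(A) = 2

The eigenvalues of A are the roots of its characteristic polynomial. With M = A (coefficients from the trace and determinant):
  p(λ) = det(λ I - M) = λ^2 + λ - 2.
For λ^2 + λ - 2 the discriminant is 9. It is a perfect square (3^2), so the roots are rational: λ = (-1 ± 3)/2 = 1, -2.
Thus the eigenvalues (to 4 decimals) are 1 (modulus 1); -2 (modulus 2). The spectral radius is the largest modulus: r(A) = 2. (Cross-check: r(A) ≤ ||A||_2 ≈ 2.2882; equality holds whenever A is normal, though it can also hold for some non-normal A.)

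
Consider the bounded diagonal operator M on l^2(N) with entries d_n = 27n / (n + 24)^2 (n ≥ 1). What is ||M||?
||M|| = 9/32 (attained at n = 24)

For M diagonal, ||M|| = sup_n |d_n|. Treat f(x) = 27x / (x + 24)^2 for real x > 0. By the quotient rule, f'(x) = 27(24 - x)/(x + 24)^3, which is positive for x < 24 and negative for x > 24. So f has a unique maximum at x = 24, and since 24 is a positive integer, the supremum over n ≥ 1 is attained at n = 24: d_24 = 27·24/(24 + 24)^2 = 27·24/2304 = 9/32. Hence ||M|| = 9/32.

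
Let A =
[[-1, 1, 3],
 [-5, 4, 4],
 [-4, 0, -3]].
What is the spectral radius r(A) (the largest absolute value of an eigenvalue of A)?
r(A) ≈ 3.3133

The eigenvalues of A are the roots of its characteristic polynomial. With M = A (coefficients from the trace, the sum of principal 2x2 minors, and det A):
  p(λ) = det(λ I - M) = λ^3 + 4λ - 29.
No integer candidate from the rational root theorem (±divisors of 29) is a root, so the roots are irrational. The cubic discriminant is Δ = -22963 < 0, so there is one real root and a complex-conjugate pair. p(2) = -13 and p(3) = 10 have opposite signs, so a root lies in (2, 3); Newton's method refines it to λ ≈ 2.6416. Dividing out (λ - (2.6416)) leaves approximately λ^2 + 2.6416λ + 10.9781. For λ^2 + 2.6416λ + 10.9781 the discriminant is -36.9344. It is negative, so the remaining roots are the complex-conjugate pair λ ≈ -1.3208 ± 3.0387i. Their product equals the constant term, so |λ|^2 ≈ 10.9781 and |λ| ≈ 3.3133.
Thus the eigenvalues (to 4 decimals) are 2.6416 (modulus 2.6416); -1.3208 ± 3.0387i (modulus 3.3133). The spectral radius is the largest modulus: r(A) ≈ 3.3133. (Cross-check: r(A) ≤ ||A||_2 ≈ 8.1205; equality holds whenever A is normal, though it can also hold for some non-normal A.)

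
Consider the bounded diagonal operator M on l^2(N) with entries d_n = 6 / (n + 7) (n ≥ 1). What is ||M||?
||M|| = 3/4 (attained at n = 1)

For M diagonal, ||M|| = sup_n |d_n| = sup_n 6/(n + 7). This is positive and strictly decreasing in n, so the supremum is attained at n = 1: d_1 = 6/(1 + 7) = 3/4. Hence ||M|| = 3/4.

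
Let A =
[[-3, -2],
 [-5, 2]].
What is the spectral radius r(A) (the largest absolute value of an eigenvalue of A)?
r(A) = (1 + sqrt(65))/2 ≈ 4.5311

The eigenvalues of A are the roots of its characteristic polynomial. With M = A (coefficients from the trace and determinant):
  p(λ) = det(λ I - M) = λ^2 + λ - 16.
For λ^2 + λ - 16 the discriminant is 65. It is nonnegative but not a perfect square, so the roots are real and irrational: λ = (-1 ± sqrt(65))/2 ≈ 3.5311, -4.5311.
Thus the eigenvalues (to 4 decimals) are 3.5311 (modulus 3.5311); -4.5311 (modulus 4.5311). The spectral radius is the largest modulus: r(A) = (1 + sqrt(65))/2 ≈ 4.5311. (Cross-check: r(A) ≤ ||A||_2 ≈ 5.8823; equality holds whenever A is normal, though it can also hold for some non-normal A.)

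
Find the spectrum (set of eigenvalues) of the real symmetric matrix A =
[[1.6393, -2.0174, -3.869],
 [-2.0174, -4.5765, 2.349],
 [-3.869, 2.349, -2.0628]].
sigma(A) ≈ {-6, -4, 5}

A is real symmetric, so its spectrum consists of real eigenvalues. Expanding the characteristic polynomial of the displayed matrix gives
  det(λ I - A) = p(λ) = λ^3 + (5)λ^2 + (-26)λ + (-120.0015).
Solving p(λ) = 0 yields eigenvalues ≈ -6, -4, 5. (A is shown rounded to 4 decimals, so these recover the underlying integer eigenvalues to within that precision.)
Verification: the trace of A = -5 equals the sum of eigenvalues -5, and det(A) ≈ 120.0015 matches the eigenvalue product 120.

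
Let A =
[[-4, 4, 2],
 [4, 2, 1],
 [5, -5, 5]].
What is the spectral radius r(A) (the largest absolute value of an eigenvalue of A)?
r(A) ≈ 6.7429

The eigenvalues of A are the roots of its characteristic polynomial. With M = A (coefficients from the trace, the sum of principal 2x2 minors, and det A):
  p(λ) = det(λ I - M) = λ^3 - 3λ^2 - 39λ + 180.
No integer candidate from the rational root theorem (±divisors of 180) is a root, so the roots are irrational. The cubic discriminant is Δ = -225315 < 0, so there is one real root and a complex-conjugate pair. p(-7) = -37 and p(-6) = 90 have opposite signs, so a root lies in (-7, -6); Newton's method refines it to λ ≈ -6.7429. Dividing out (λ - (-6.7429)) leaves approximately λ^2 - 9.7429λ + 26.6949. For λ^2 - 9.7429λ + 26.6949 the discriminant is -11.856. It is negative, so the remaining roots are the complex-conjugate pair λ ≈ 4.8714 ± 1.7216i. Their product equals the constant term, so |λ|^2 ≈ 26.6949 and |λ| ≈ 5.1667.
Thus the eigenvalues (to 4 decimals) are -6.7429 (modulus 6.7429); 4.8714 ± 1.7216i (modulus 5.1667). The spectral radius is the largest modulus: r(A) ≈ 6.7429. (Cross-check: r(A) ≤ ||A||_2 ≈ 9.7351; equality holds whenever A is normal, though it can also hold for some non-normal A.)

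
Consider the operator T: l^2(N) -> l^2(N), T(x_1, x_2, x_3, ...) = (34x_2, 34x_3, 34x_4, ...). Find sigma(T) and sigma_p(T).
sigma(T) = closed disk {z in C : |z| ≤ 34}; sigma_p(T) = open disk {z in C : |z| < 34}

Note T = 34·V where V is the unit left shift (V x)_k = x_{k+1}; so sigma(T) = 34·sigma(V) and ||T|| = 34||V||. ||T x||^2 = 1156sum_{k≥2} |x_k|^2 ≤ 1156||x||^2, with equality on {x : x_1 = 0}, so ||T|| = 34. For any lambda with |lambda| < 34, set r = lambda/34 (|r| < 1); the vector x = (1, r, r^2, ...) is in l^2 and satisfies T x = 34(r, r^2, ...) = lambda x, so lambda is an eigenvalue. On the boundary |lambda| = 34 the geometric series diverges, so no l^2 eigenvector exists, but these lambda lie in the approximate point spectrum. Hence sigma(T) is the closed disk of radius 34 and sigma_p(T) is the open disk.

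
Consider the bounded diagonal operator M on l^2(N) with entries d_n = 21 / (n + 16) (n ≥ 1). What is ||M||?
||M|| = 21/17 (attained at n = 1)

For M diagonal, ||M|| = sup_n |d_n| = sup_n 21/(n + 16). This is positive and strictly decreasing in n, so the supremum is attained at n = 1: d_1 = 21/(1 + 16) = 21/17. Hence ||M|| = 21/17.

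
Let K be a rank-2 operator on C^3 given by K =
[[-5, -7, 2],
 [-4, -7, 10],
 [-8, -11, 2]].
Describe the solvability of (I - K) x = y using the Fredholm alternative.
(I - K) is invertible (det(I - K) = 120 ≠ 0), so for every y in C^3 the equation (I - K) x = y has a unique solution.

K has rank 2 and factors as K = U V^T = u1 v1^T + u2 v2^T with u1 = (-1, 2, -2), v1 = (1, 1, 2), u2 = (-2, -3, -3), v2 = (2, 3, -2) (multiplying out reproduces the displayed K). The nonzero eigenvalues of U V^T coincide with those of the 2 x 2 matrix G = V^T U = [[v1·u1, v1·u2], [v2·u1, v2·u2]] = [[-3, -11], [8, -7]], and by the Sylvester determinant identity det(I_3 - U V^T) = det(I_2 - V^T U) = det([[4, 11], [-8, 8]]) = (4)(8) - (11)(-8) = 120. (Direct check: I - K =
[[6, 7, -2],
 [4, 8, -10],
 [8, 11, -1]]
has determinant 120.) The finite-dimensional Fredholm alternative says: either (I - K) is invertible, or ker(I - K) ≠ {0} and then range(I - K) = ker((I - K)^*)^⊥, with dim ker(I - K) = dim ker((I - K)^*). Since det(I - K) ≠ 0, 1 is not an eigenvalue of K and ker(I - K) = {0}, so we are in the first case: for every y there is a unique x = (I - K)^(-1) y. (Explicitly, by the Woodbury identity, (I - U V^T)^(-1) = I + U (I_2 - G)^(-1) V^T.)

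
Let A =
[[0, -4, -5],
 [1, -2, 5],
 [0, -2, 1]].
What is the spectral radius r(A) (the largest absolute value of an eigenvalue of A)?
r(A) = sqrt(14) ≈ 3.7417

The eigenvalues of A are the roots of its characteristic polynomial. With M = A (coefficients from the trace, the sum of principal 2x2 minors, and det A):
  p(λ) = det(λ I - M) = λ^3 + λ^2 + 12λ - 14.
By the rational root theorem any rational root is an integer divisor of 14. Testing λ = 1: p(1) = 1 + 1 + 12 - 14 = 0, so λ = 1 is a root. Dividing out (λ - 1) leaves p(λ) = (λ - 1)(λ^2 + 2λ + 14). For λ^2 + 2λ + 14 the discriminant is -52. It is negative, so the roots are the complex-conjugate pair λ = -1 ± (sqrt(52)/2) i ≈ -1 ± 3.6056i. For a conjugate pair the product of the roots equals the constant term, so |λ|^2 = 14 and |λ| = sqrt(14) ≈ 3.7417.
Thus the eigenvalues (to 4 decimals) are -1 ± 3.6056i (modulus 3.7417); 1 (modulus 1). The spectral radius is the largest modulus: r(A) = sqrt(14) ≈ 3.7417. (Cross-check: r(A) ≤ ||A||_2 ≈ 7.3175; equality holds whenever A is normal, though it can also hold for some non-normal A.)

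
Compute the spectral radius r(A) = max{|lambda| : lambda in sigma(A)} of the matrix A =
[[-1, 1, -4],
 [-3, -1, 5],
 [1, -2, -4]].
r(A) ≈ 4.1249

The eigenvalues of A are the roots of its characteristic polynomial. With M = A (coefficients from the trace, the sum of principal 2x2 minors, and det A):
  p(λ) = det(λ I - M) = λ^3 + 6λ^2 + 26λ + 49.
No integer candidate from the rational root theorem (±divisors of 49) is a root, so the roots are irrational. The cubic discriminant is Δ = -15539 < 0, so there is one real root and a complex-conjugate pair. p(-3) = -2 and p(-2) = 13 have opposite signs, so a root lies in (-3, -2); Newton's method refines it to λ ≈ -2.8799. Dividing out (λ - (-2.8799)) leaves approximately λ^2 + 3.1201λ + 17.0144. For λ^2 + 3.1201λ + 17.0144 the discriminant is -58.3227. It is negative, so the remaining roots are the complex-conjugate pair λ ≈ -1.56 ± 3.8185i. Their product equals the constant term, so |λ|^2 ≈ 17.0144 and |λ| ≈ 4.1249.
Thus the eigenvalues (to 4 decimals) are -2.8799 (modulus 2.8799); -1.56 ± 3.8185i (modulus 4.1249). The spectral radius is the largest modulus: r(A) ≈ 4.1249. (Cross-check: r(A) ≤ ||A||_2 ≈ 7.8406; equality holds whenever A is normal, though it can also hold for some non-normal A.)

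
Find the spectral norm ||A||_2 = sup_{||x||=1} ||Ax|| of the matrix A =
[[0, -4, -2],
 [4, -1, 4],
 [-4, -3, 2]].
||A||_2 ≈ 6.3008 (= sqrt(largest eigenvalue of A^T A))

||A||_2 = sigma_max(A) = sqrt(lambda_max(A^T A)). Form the symmetric matrix M = A^T A =
[[32, 8, 8],
 [8, 26, -2],
 [8, -2, 24]].
Its characteristic polynomial (trace, sum of principal 2x2 minors, determinant of M give the coefficients) is
  p(λ) = det(λ I - M) = λ^3 - 82λ^2 + 2092λ - 16384.
No integer candidate from the rational root theorem (±divisors of 16384) is a root, so the roots are irrational. The cubic discriminant is Δ = 13266752 > 0, so there are three distinct real roots. p(15) = -79 and p(16) = 192 have opposite signs, so a root lies in (15, 16); Newton's method refines it to λ ≈ 15.2658. p(27) = 5 and p(28) = -144 have opposite signs, so a root lies in (27, 28); Newton's method refines it to λ ≈ 27.0335. p(39) = -199 and p(40) = 96 have opposite signs, so a root lies in (39, 40); Newton's method refines it to λ ≈ 39.7007. Check (Vieta): the three roots sum to 82, matching tr M = 82.
So the eigenvalues of A^T A are ≈ 15.2658, 27.0335, 39.7007 (all ≥ 0, as they must be for A^T A). The largest is λ_max ≈ 39.7007, hence ||A||_2 = sqrt(λ_max) ≈ 6.3008.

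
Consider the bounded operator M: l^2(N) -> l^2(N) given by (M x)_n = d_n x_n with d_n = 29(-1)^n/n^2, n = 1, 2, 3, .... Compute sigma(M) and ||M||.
sigma(M) = {29(-1)^n/n^2 : n ≥ 1} ∪ {0}; ||M|| = 29

A bounded diagonal operator on l^2 with diagonal entries d_n has spectrum equal to the closure of {d_n : n ≥ 1}: every d_n is an eigenvalue (with eigenvector e_n), so {d_n} ⊂ sigma(M); the spectrum is closed, so its closure is too; and for lambda not in the closure, (M - lambda I) has bounded inverse (the diagonal entries 1/(d_n - lambda) are bounded). For our sequence d_n = 29(-1)^n/n^2, n = 1, 2, 3, ...:
  - {d_n} = {29(-1)^n/n^2 : n ≥ 1}; the only limit point is 0
  - closure = {29(-1)^n/n^2 : n ≥ 1} ∪ {0}
For the norm: a diagonal operator has ||M|| = sup_n |d_n|. Here |d_n| = 29/n^2 is decreasing, so sup_n |d_n| = |d_1| = 29. So ||M|| = 29.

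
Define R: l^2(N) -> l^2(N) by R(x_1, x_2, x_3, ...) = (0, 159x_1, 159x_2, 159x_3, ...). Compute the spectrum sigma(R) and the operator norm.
sigma(R) = closed disk {z in C : |z| ≤ 159}; ||R|| = 159

Note R = 159·U where U is the unit right shift (U x)_k = x_{k-1} (with x_0 := 0); so ||R|| = 159||U|| and sigma(R) = 159·sigma(U). ||R x||^2 = sum_{k≥1} |159x_k|^2 = 25281||x||^2, so ||R|| = 159 and sigma(R) ⊂ {|z| ≤ 159}. For any |lambda| < 159, the equation (R - lambda I) x = 0 forces x_1 = 0, then 159x_k = lambda x_{k+1} ⇒ x = 0, so R has no eigenvalues. But (R - lambda I) is not surjective for |lambda| < 159: solving (R - lambda I) x = e_1 would require x_n proportional to (lambda/159)^(-n), which is not in l^2. So every |lambda| < 159 lies in the residual spectrum. The boundary |lambda| = 159 is in the approximate point spectrum (the spectrum is closed). Hence sigma(R) is the closed disk of radius 159.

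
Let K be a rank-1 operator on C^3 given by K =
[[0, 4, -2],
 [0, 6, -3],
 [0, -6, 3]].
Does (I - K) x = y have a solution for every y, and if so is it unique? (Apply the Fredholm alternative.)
(I - K) is invertible (det(I - K) = -8 ≠ 0), so for every y in C^3 the equation (I - K) x = y has a unique solution.

K has rank 1, so it is an outer product K = u v^T: every row of K is a multiple of one row vector. Reading off the entries, u = (2, 3, -3) and v = (0, 2, -1) (row i of K equals u_i·v^T). A rank-one matrix u v^T satisfies K u = u (v·u) and kills the (2)-dimensional subspace v^⊥, so its characteristic polynomial is lambda^2 (lambda - v·u) with v·u = tr K = 9. Hence the eigenvalues of I - K are 1 (multiplicity 2) and 1 - (9) = -8, so det(I - K) = -8. (Direct check: I - K =
[[1, -4, 2],
 [0, -5, 3],
 [0, 6, -2]]
has determinant -8.) The finite-dimensional Fredholm alternative says: either (I - K) is invertible, or ker(I - K) ≠ {0} and then range(I - K) = ker((I - K)^*)^⊥, with dim ker(I - K) = dim ker((I - K)^*). Since det(I - K) ≠ 0, 1 is not an eigenvalue of K and ker(I - K) = {0}, so we are in the first case: for every y there is a unique x = (I - K)^(-1) y. Explicitly, by the Sherman–Morrison formula, (I - u v^T)^(-1) = I + u v^T/(1 - v·u), i.e. (I - K)^(-1) = I + K/(-8).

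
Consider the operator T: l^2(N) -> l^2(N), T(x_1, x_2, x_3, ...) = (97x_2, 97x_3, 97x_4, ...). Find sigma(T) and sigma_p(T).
sigma(T) = closed disk {z in C : |z| ≤ 97}; sigma_p(T) = open disk {z in C : |z| < 97}

Note T = 97·V where V is the unit left shift (V x)_k = x_{k+1}; so sigma(T) = 97·sigma(V) and ||T|| = 97||V||. ||T x||^2 = 9409sum_{k≥2} |x_k|^2 ≤ 9409||x||^2, with equality on {x : x_1 = 0}, so ||T|| = 97. For any lambda with |lambda| < 97, set r = lambda/97 (|r| < 1); the vector x = (1, r, r^2, ...) is in l^2 and satisfies T x = 97(r, r^2, ...) = lambda x, so lambda is an eigenvalue. On the boundary |lambda| = 97 the geometric series diverges, so no l^2 eigenvector exists, but these lambda lie in the approximate point spectrum. Hence sigma(T) is the closed disk of radius 97 and sigma_p(T) is the open disk.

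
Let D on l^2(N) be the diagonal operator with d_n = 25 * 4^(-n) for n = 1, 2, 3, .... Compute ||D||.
||D|| = 25/4 (attained at n = 1)

For D diagonal, ||D|| = sup_n |d_n|. The sequence d_n = 25 * 4^(-n) is positive and strictly decreasing (ratio 4^(-1) < 1), so the supremum is d_1 = 25/4. Hence ||D|| = 25/4.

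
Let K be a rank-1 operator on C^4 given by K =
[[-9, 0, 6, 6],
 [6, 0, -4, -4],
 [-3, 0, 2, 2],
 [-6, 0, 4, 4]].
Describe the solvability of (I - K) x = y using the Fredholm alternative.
(I - K) is invertible (det(I - K) = 4 ≠ 0), so for every y in C^4 the equation (I - K) x = y has a unique solution.

K has rank 1, so it is an outer product K = u v^T: every row of K is a multiple of one row vector. Reading off the entries, u = (3, -2, 1, 2) and v = (-3, 0, 2, 2) (row i of K equals u_i·v^T). A rank-one matrix u v^T satisfies K u = u (v·u) and kills the (3)-dimensional subspace v^⊥, so its characteristic polynomial is lambda^3 (lambda - v·u) with v·u = tr K = -3. Hence the eigenvalues of I - K are 1 (multiplicity 3) and 1 - (-3) = 4, so det(I - K) = 4. (Direct check: I - K =
[[10, 0, -6, -6],
 [-6, 1, 4, 4],
 [3, 0, -1, -2],
 [6, 0, -4, -3]]
has determinant 4.) The finite-dimensional Fredholm alternative says: either (I - K) is invertible, or ker(I - K) ≠ {0} and then range(I - K) = ker((I - K)^*)^⊥, with dim ker(I - K) = dim ker((I - K)^*). Since det(I - K) ≠ 0, 1 is not an eigenvalue of K and ker(I - K) = {0}, so we are in the first case: for every y there is a unique x = (I - K)^(-1) y. Explicitly, by the Sherman–Morrison formula, (I - u v^T)^(-1) = I + u v^T/(1 - v·u), i.e. (I - K)^(-1) = I + K/(4).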